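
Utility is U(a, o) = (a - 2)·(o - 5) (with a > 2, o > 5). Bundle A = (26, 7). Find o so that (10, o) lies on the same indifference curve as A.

o = 11

U(26, 7) = 48.
Set U(10, o) = 48 and solve.
With a = 10: (10 − 2) = 8, so (o − 5) = 48/8 = 6.
So o = 5 + 6 = 11.
Check: U(10, 11) = 48.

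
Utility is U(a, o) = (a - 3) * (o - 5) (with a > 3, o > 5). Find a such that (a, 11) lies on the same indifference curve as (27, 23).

a = 75

U(27, 23) = 432.
Set U(a, 11) = 432 and solve.
With o = 11: (11 − 5) = 6, so (a − 3) = 432/6 = 72.
So a = 3 + 72 = 75.
Check: U(75, 11) = 432.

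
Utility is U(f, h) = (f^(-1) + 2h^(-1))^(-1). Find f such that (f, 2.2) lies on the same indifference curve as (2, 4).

f = 11

U depends on (f, h) only through S = f^(-1) + 2h^(-1), so equal utility means equal S. At (2, 4): S = 1.
With h = 2.2: 2·2.2^(-1) = 10/11, so f^(-1) = 1 − 10/11 = 1/11.
Hence f = 1/(1/11) = 11.
Check: U(11, 2.2) = 1.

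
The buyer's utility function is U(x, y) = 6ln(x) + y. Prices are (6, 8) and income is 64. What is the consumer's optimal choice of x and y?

MU_x = 6/x, MU_y = 1.
MRS = 6/x ÷ 1.
Tangency: set MRS = p_x/p_y = 6/8 = 0.75.
MRS depends only on x: 6/x = 0.75 ⇒ x* = 6/0.75 = 8.
From the budget, 8·y = 64 − 6·8 = 16, so y* = 2.

x* = 8, y* = 2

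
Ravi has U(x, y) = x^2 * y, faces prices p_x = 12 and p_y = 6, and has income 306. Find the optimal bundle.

x* = 17, y* = 17

MU_x = 2·x·y and MU_y = x^2.
MRS = MU_x/MU_y = (2/1)·y/x.
Tangency: set MRS = p_x/p_y = 12/6 = 2.
So (2/1)·y/x = 2, i.e. y = x.
Substitute into the budget 12·x + 6·y = 306: 18·x = 306, so x* = 17.
Then y* = 17.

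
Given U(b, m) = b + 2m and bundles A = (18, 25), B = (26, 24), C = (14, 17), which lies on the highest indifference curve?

Bundle B

Evaluate utility at each bundle:
U(A) = 68.
U(B) = 74.
U(C) = 48.
Highest utility is B, so B ≻ A ≻ C.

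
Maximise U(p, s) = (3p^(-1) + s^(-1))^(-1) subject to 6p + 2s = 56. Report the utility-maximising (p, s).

p* = 7, s* = 7

For CES with ρ = -1, MRS = (3/1)·(s/p)^2.
Tangency: set MRS = p_p/p_s = 6/2 = 3.
So (s/p)^2 = 1; taking the square root, s/p = 1, i.e. s = p.
Substitute into the budget 6·p + 2·s = 56: 8·p = 56, so p* = 7 and s* = 7.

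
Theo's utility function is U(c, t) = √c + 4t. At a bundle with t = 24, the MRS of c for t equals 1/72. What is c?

MU_c = 1/(2√c), MU_t = 4.
MRS = 1/(2√c) ÷ 4.
MRS depends only on c: 0.125/√c = 1/72 ⇒ √c = 0.125/(1/72) = 9 ⇒ c = 81.

c = 81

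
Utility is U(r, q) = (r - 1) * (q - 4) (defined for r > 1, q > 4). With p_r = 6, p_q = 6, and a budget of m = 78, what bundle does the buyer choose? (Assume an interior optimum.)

MU_r = (q−4), MU_q = (r−1).
MRS = (q−4)/(r−1).
Tangency: set MRS = p_r/p_q = 6/6 = 1.
So (q − 4)/(r − 1) = 1, i.e. (q − 4) = (r − 1).
Rewrite the budget in excess-of-subsistence terms: 6·(r − 1) + 6·(q − 4) = 78 − 6·1 − 6·4 = 48.
Substituting, 12·(r − 1) = 48, so r − 1 = 4 and r* = 5.
Then q − 4 = 4, so q* = 8.

r* = 5, q* = 8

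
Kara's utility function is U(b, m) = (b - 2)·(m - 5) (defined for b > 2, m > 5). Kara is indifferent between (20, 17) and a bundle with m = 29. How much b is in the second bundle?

U(20, 17) = 216.
Set U(b, 29) = 216 and solve.
With m = 29: (29 − 5) = 24, so (b − 2) = 216/24 = 9.
So b = 2 + 9 = 11.
Check: U(11, 29) = 216.

b = 11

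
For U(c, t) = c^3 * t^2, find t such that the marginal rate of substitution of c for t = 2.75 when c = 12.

t = 22

MU_c = 3·c^2·t^2 and MU_t = 2·c^3·t.
MRS = MU_c/MU_t = (3/2)·t/c.
Substitute c = 12: MRS = t/8. Setting t/8 = 2.75 gives t = 2.75·8 = 22.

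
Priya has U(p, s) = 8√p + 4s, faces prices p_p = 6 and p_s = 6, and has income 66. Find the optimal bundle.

MU_p = 8/(2√p), MU_s = 4.
MRS = 8/(2√p) ÷ 4.
Tangency: set MRS = p_p/p_s = 6/6 = 1.
MRS depends only on p: 1/√p = 1 ⇒ √p = 1/1 = 1 ⇒ p* = 1.
From the budget, 6·s = 66 − 6·1 = 60, so s* = 10.

p* = 1, s* = 10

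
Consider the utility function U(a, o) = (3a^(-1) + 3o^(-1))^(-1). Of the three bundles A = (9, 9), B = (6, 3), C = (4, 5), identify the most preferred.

Bundle A

Evaluate utility at each bundle:
U(A) = 1.500.
U(B) = 0.667.
U(C) = 0.741.
Highest utility is A, so A ≻ C ≻ B.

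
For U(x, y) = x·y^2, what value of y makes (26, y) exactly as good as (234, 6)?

y = 18

U(234, 6) = 8424.
Set U(26, y) = 8424 and solve.
With x = 26: y^2 = 8424/26 = 324; taking the square root, y = 18.
Check: U(26, 18) = 8424.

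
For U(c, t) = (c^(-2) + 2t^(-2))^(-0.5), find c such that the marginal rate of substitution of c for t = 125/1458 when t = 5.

c = 9

For CES with ρ = -2, MRS = (1/2)·(t/c)^3.
Setting (1/2)·(5/c)^3 = 125/1458 gives (5/c)^3 = 125/729, so 5/c = 5/9 and c = 9.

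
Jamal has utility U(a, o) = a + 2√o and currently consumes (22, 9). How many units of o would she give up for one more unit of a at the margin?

MU_a = 1, MU_o = 2/(2√o).
MRS = 1 ÷ (2/(2√o)).
At (22, 9): MRS = 3.
So at (22, 9) the consumer would give up 3 units of o for one more unit of a.

MRS = 3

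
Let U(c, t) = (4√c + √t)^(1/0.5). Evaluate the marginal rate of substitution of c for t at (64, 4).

MRS = 1

For CES with ρ = 0.5, MRS = (4/1)·√(t/c).
At (64, 4): MRS = 1.
So at (64, 4) the consumer would give up 1 units of t for one more unit of c.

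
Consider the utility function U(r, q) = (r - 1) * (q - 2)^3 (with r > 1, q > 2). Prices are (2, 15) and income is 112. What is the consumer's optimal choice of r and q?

r* = 11, q* = 6

MU_r = (q−2)^3, MU_q = 3·(r−1)·(q−2)^2.
MRS = (1/3)·(q−2)/(r−1).
Tangency: set MRS = p_r/p_q = 2/15.
So (1/3)·(q − 2)/(r − 1) = 2/15, i.e. (q − 2) = 0.4·(r − 1).
Rewrite the budget in excess-of-subsistence terms: 2·(r − 1) + 15·(q − 2) = 112 − 2·1 − 15·2 = 80.
Substituting, 8·(r − 1) = 80, so r − 1 = 10 and r* = 11.
Then q − 2 = 0.4·10 = 4, so q* = 6.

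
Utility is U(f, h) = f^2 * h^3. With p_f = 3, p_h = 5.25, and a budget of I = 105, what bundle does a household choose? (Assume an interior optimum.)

f* = 14, h* = 12

MU_f = 2·f·h^3 and MU_h = 3·f^2·h^2.
MRS = MU_f/MU_h = (2/3)·h/f.
Tangency: set MRS = p_f/p_h = 3/5.25 = 4/7.
So (2/3)·h/f = 4/7, i.e. h = (6/7)·f.
Substitute into the budget 3·f + 5.25·h = 105: 7.5·f = 105, so f* = 14.
Then h* = (6/7)·14 = 12.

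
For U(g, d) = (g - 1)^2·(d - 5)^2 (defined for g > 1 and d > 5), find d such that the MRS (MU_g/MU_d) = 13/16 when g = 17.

MU_g = 2·(g−1)·(d−5)^2, MU_d = 2·(g−1)^2·(d−5).
MRS = (d−5)/(g−1).
Substitute g = 17: MRS = (d − 5)/16. Setting this equal to 13/16 gives d − 5 = (13/16)·16 = 13, so d = 18.

d = 18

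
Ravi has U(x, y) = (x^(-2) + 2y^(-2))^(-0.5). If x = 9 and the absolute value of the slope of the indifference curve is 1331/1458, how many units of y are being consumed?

For CES with ρ = -2, MRS = (1/2)·(y/x)^3.
Setting (1/2)·(y/9)^3 = 1331/1458 gives (y/9)^3 = 1331/729, so y/9 = 11/9 and y = 11.

y = 11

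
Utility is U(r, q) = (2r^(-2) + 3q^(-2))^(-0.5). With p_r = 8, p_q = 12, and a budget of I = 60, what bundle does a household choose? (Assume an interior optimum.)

r* = 3, q* = 3

For CES with ρ = -2, MRS = (2/3)·(q/r)^3.
Tangency: set MRS = p_r/p_q = 8/12 = 2/3.
So (q/r)^3 = 1; taking the cube root, q/r = 1, i.e. q = r.
Substitute into the budget 8·r + 12·q = 60: 20·r = 60, so r* = 3 and q* = 3.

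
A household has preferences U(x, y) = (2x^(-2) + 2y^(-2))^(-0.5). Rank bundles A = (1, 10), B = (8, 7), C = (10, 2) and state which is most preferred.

Evaluate utility at each bundle:
U(A) = 0.704.
U(B) = 3.725.
U(C) = 1.387.
Highest utility is B, so B ≻ C ≻ A.

Bundle B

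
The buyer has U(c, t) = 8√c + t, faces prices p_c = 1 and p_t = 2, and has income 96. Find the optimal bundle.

c* = 64, t* = 16

MU_c = 8/(2√c), MU_t = 1.
MRS = 8/(2√c) ÷ 1.
Tangency: set MRS = p_c/p_t = 1/2 = 0.5.
MRS depends only on c: 4/√c = 0.5 ⇒ √c = 4/0.5 = 8 ⇒ c* = 64.
From the budget, 2·t = 96 − 1·64 = 32, so t* = 16.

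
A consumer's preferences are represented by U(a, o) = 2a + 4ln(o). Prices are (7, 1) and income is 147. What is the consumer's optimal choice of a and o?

MU_a = 2, MU_o = 4/o.
MRS = 2 ÷ (4/o).
Tangency: set MRS = p_a/p_o = 7/1 = 7.
MRS depends only on o: 0.5·o = 7 ⇒ o* = 7/0.5 = 14.
From the budget, 7·a = 147 − 1·14 = 133, so a* = 19.

a* = 19, o* = 14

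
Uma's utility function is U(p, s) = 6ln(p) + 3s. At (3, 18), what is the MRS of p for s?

MRS = 2/3

MU_p = 6/p, MU_s = 3.
MRS = 6/p ÷ 3.
At (3, 18): MRS = 2/3.
That is, one extra unit of p is worth 2/3 units of s at the margin.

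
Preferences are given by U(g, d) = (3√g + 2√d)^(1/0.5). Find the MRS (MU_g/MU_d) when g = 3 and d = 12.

MRS = 3

For CES with ρ = 0.5, MRS = (3/2)·√(d/g).
At (3, 12): MRS = 3.
That is, one extra unit of g is worth 3 units of d at the margin.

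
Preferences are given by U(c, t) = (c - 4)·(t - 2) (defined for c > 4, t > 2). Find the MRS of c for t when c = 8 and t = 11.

MRS = 2.25

MU_c = (t−2), MU_t = (c−4).
MRS = (t−2)/(c−4).
At (8, 11): MRS = 2.25.
That is, one extra unit of c is worth 2.25 units of t at the margin.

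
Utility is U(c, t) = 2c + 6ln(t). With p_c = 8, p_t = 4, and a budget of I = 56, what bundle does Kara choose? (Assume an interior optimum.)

c* = 4, t* = 6

MU_c = 2, MU_t = 6/t.
MRS = 2 ÷ (6/t).
Tangency: set MRS = p_c/p_t = 8/4 = 2.
MRS depends only on t: (1/3)·t = 2 ⇒ t* = 2/(1/3) = 6.
From the budget, 8·c = 56 − 4·6 = 32, so c* = 4.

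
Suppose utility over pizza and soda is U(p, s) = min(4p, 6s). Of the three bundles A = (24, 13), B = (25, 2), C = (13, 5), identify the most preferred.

Evaluate utility at each bundle:
U(A) = 78.
U(B) = 12.
U(C) = 30.
Highest utility is A, so A ≻ C ≻ B.

Bundle A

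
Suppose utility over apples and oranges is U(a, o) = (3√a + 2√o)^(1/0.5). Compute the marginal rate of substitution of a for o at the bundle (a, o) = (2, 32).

MRS = 6

For CES with ρ = 0.5, MRS = (3/2)·√(o/a).
At (2, 32): MRS = 6.
That is, one extra unit of a is worth 6 units of o at the margin.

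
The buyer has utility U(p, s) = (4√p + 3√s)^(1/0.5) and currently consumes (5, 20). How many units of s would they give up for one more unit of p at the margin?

MRS = 8/3

For CES with ρ = 0.5, MRS = (4/3)·√(s/p).
At (5, 20): MRS = 8/3.
That is, one extra unit of p is worth 8/3 units of s at the margin.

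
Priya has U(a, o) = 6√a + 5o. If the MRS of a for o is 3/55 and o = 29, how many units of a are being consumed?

MU_a = 6/(2√a), MU_o = 5.
MRS = 6/(2√a) ÷ 5.
MRS depends only on a: 0.6/√a = 3/55 ⇒ √a = 0.6/(3/55) = 11 ⇒ a = 121.

a = 121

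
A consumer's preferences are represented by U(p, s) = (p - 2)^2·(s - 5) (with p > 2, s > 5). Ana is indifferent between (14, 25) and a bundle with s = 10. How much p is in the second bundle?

U(14, 25) = 2880.
Set U(p, 10) = 2880 and solve.
With s = 10: (10 − 5) = 5, so (p − 2)^2 = 2880/5 = 576.
Taking the square root (with p > 2): p − 2 = 24, so p = 26.
Check: U(26, 10) = 2880.

p = 26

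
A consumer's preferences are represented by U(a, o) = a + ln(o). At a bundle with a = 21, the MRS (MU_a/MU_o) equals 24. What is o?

o = 24

MU_a = 1, MU_o = 1/o.
MRS = 1 ÷ (1/o).
MRS depends only on o: o = 24 ⇒ o = 24.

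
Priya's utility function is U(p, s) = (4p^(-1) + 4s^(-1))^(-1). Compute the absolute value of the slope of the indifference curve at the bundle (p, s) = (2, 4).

MRS = 4

For CES with ρ = -1, MRS = (s/p)^2.
At (2, 4): MRS = 4.
That is, one extra unit of p is worth 4 units of s at the margin.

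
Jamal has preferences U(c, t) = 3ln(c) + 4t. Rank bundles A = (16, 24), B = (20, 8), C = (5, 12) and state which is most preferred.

Evaluate utility at each bundle:
U(A) = 104.318.
U(B) = 40.987.
U(C) = 52.828.
Highest utility is A, so A ≻ C ≻ B.

Bundle A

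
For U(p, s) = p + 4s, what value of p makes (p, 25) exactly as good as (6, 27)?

p = 14

U(6, 27) = 114.
Set U(p, 25) = 114 and solve.
p + 4·25 = 114 ⇒ p = 14 ⇒ p = 14.
Check: U(14, 25) = 114.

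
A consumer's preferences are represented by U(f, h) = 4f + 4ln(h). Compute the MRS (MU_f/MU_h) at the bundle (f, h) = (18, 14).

MU_f = 4, MU_h = 4/h.
MRS = 4 ÷ (4/h).
At (18, 14): MRS = 14.
So at (18, 14) the consumer would give up 14 units of h for one more unit of f.

MRS = 14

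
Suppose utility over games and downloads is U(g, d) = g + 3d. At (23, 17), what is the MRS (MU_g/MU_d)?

MRS = 1/3

MU_g = 1, MU_d = 3, so MRS = 1/3 at every bundle.
At (23, 17): MRS = 1/3.
That is, one extra unit of g is worth 1/3 units of d at the margin.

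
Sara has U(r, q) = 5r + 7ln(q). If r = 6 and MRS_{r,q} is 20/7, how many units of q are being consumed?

MU_r = 5, MU_q = 7/q.
MRS = 5 ÷ (7/q).
MRS depends only on q: (5/7)·q = 20/7 ⇒ q = (20/7)/(5/7) = 4.

q = 4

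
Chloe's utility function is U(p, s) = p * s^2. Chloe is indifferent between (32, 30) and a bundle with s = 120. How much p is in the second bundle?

U(32, 30) = 28800.
Set U(p, 120) = 28800 and solve.
With s = 120: 120^2 = 14400, so p = 28800/14400 = 2.
Check: U(2, 120) = 28800.

p = 2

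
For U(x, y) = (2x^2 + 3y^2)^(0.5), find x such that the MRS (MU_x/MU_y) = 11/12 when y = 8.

x = 11

For CES with ρ = 2, MRS = (2/3)·(y/x)^(-1).
Setting (2/3)·(8/x)^(-1) = 11/12 gives (8/x)^(-1) = 1.375, so 8/x = 8/11 and x = 11.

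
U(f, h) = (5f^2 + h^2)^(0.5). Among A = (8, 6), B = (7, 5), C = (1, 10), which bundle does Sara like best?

Evaluate utility at each bundle:
U(A) = 18.868.
U(B) = 16.432.
U(C) = 10.247.
Highest utility is A, so A ≻ B ≻ C.

Bundle A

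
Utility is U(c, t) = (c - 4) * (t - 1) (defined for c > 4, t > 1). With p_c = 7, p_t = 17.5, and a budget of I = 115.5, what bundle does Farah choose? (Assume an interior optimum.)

c* = 9, t* = 3

MU_c = (t−1), MU_t = (c−4).
MRS = (t−1)/(c−4).
Tangency: set MRS = p_c/p_t = 7/17.5 = 0.4.
So (t − 1)/(c − 4) = 0.4, i.e. (t − 1) = 0.4·(c − 4).
Rewrite the budget in excess-of-subsistence terms: 7·(c − 4) + 17.5·(t − 1) = 115.5 − 7·4 − 17.5·1 = 70.
Substituting, 14·(c − 4) = 70, so c − 4 = 5 and c* = 9.
Then t − 1 = 0.4·5 = 2, so t* = 3.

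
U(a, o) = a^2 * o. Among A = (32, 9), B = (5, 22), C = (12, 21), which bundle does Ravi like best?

Evaluate utility at each bundle:
U(A) = 9216.
U(B) = 550.
U(C) = 3024.
Highest utility is A, so A ≻ C ≻ B.

Bundle A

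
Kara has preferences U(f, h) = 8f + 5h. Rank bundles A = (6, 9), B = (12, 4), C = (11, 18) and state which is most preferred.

Bundle C

Evaluate utility at each bundle:
U(A) = 93.
U(B) = 116.
U(C) = 178.
Highest utility is C, so C ≻ B ≻ A.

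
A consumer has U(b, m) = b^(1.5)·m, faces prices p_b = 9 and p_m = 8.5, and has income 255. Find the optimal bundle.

b* = 17, m* = 12

MU_b = 1.5·√b·m and MU_m = b^(1.5).
MRS = MU_b/MU_m = (1.5)·m/b.
Tangency: set MRS = p_b/p_m = 9/8.5 = 18/17.
So (1.5)·m/b = 18/17, i.e. m = (12/17)·b.
Substitute into the budget 9·b + 8.5·m = 255: 15·b = 255, so b* = 17.
Then m* = (12/17)·17 = 12.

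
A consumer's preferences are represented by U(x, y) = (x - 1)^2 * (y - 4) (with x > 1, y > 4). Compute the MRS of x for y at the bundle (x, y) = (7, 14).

MRS = 10/3

MU_x = 2·(x−1)·(y−4), MU_y = (x−1)^2.
MRS = (2/1)·(y−4)/(x−1).
At (7, 14): MRS = 10/3.
The indifference curve has slope −10/3 at this bundle.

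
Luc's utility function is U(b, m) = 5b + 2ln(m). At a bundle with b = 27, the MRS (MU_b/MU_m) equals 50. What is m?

m = 20

MU_b = 5, MU_m = 2/m.
MRS = 5 ÷ (2/m).
MRS depends only on m: 2.5·m = 50 ⇒ m = 50/2.5 = 20.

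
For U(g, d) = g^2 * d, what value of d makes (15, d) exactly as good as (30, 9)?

d = 36

U(30, 9) = 8100.
Set U(15, d) = 8100 and solve.
With g = 15: 15^2 = 225, so d = 8100/225 = 36.
Check: U(15, 36) = 8100.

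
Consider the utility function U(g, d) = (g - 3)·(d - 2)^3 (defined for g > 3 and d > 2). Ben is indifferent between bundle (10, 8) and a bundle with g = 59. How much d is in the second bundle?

d = 5

U(10, 8) = 1512.
Set U(59, d) = 1512 and solve.
With g = 59: (59 − 3) = 56, so (d − 2)^3 = 1512/56 = 27.
Taking the cube root (with d > 2): d − 2 = 3, so d = 5.
Check: U(59, 5) = 1512.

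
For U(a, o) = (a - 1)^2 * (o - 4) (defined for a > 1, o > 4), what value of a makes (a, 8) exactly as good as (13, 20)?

U(13, 20) = 2304.
Set U(a, 8) = 2304 and solve.
With o = 8: (8 − 4) = 4, so (a − 1)^2 = 2304/4 = 576.
Taking the square root (with a > 1): a − 1 = 24, so a = 25.
Check: U(25, 8) = 2304.

a = 25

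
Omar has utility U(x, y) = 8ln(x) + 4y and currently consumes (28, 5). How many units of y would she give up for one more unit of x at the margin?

MRS = 1/14

MU_x = 8/x, MU_y = 4.
MRS = 8/x ÷ 4.
At (28, 5): MRS = 1/14.
So at (28, 5) the consumer would give up 1/14 units of y for one more unit of x.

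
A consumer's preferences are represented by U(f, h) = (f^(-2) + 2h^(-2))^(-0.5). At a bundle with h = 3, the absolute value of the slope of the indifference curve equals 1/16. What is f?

For CES with ρ = -2, MRS = (1/2)·(h/f)^3.
Setting (1/2)·(3/f)^3 = 1/16 gives (3/f)^3 = 0.125, so 3/f = 0.5 and f = 6.

f = 6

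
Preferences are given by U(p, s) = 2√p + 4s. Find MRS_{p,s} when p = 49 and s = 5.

MU_p = 2/(2√p), MU_s = 4.
MRS = 2/(2√p) ÷ 4.
At (49, 5): MRS = 1/28.
That is, one extra unit of p is worth 1/28 units of s at the margin.

MRS = 1/28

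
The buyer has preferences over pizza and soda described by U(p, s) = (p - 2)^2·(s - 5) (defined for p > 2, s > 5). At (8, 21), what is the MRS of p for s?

MU_p = 2·(p−2)·(s−5), MU_s = (p−2)^2.
MRS = (2/1)·(s−5)/(p−2).
At (8, 21): MRS = 16/3.
The indifference curve has slope −16/3 at this bundle.

MRS = 16/3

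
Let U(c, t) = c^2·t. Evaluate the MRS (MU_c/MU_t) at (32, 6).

MU_c = 2·c·t and MU_t = c^2.
MRS = MU_c/MU_t = (2/1)·t/c.
At (32, 6): MRS = 0.375.
So at (32, 6) the consumer would give up 0.375 units of t for one more unit of c.

MRS = 0.375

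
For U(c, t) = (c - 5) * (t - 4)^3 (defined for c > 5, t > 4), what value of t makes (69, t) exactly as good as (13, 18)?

t = 11

U(13, 18) = 21952.
Set U(69, t) = 21952 and solve.
With c = 69: (69 − 5) = 64, so (t − 4)^3 = 21952/64 = 343.
Taking the cube root (with t > 4): t − 4 = 7, so t = 11.
Check: U(69, 11) = 21952.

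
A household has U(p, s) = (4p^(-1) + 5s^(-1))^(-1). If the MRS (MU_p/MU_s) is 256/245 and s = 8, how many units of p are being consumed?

For CES with ρ = -1, MRS = (4/5)·(s/p)^2.
Setting (4/5)·(8/p)^2 = 256/245 gives (8/p)^2 = 64/49, so 8/p = 8/7 and p = 7.

p = 7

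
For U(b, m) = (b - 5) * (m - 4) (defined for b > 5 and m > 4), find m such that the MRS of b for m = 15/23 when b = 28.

MU_b = (m−4), MU_m = (b−5).
MRS = (m−4)/(b−5).
Substitute b = 28: MRS = (m − 4)/23. Setting this equal to 15/23 gives m − 4 = (15/23)·23 = 15, so m = 19.

m = 19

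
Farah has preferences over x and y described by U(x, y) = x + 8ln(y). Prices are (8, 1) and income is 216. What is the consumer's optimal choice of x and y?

x* = 19, y* = 64

MU_x = 1, MU_y = 8/y.
MRS = 1 ÷ (8/y).
Tangency: set MRS = p_x/p_y = 8/1 = 8.
MRS depends only on y: 0.125·y = 8 ⇒ y* = 8/0.125 = 64.
From the budget, 8·x = 216 − 1·64 = 152, so x* = 19.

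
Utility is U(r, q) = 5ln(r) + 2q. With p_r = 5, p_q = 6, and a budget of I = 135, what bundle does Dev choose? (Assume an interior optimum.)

MU_r = 5/r, MU_q = 2.
MRS = 5/r ÷ 2.
Tangency: set MRS = p_r/p_q = 5/6.
MRS depends only on r: 2.5/r = 5/6 ⇒ r* = 2.5/(5/6) = 3.
From the budget, 6·q = 135 − 5·3 = 120, so q* = 20.

r* = 3, q* = 20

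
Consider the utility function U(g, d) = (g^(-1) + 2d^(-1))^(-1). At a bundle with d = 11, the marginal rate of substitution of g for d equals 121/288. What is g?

g = 12

For CES with ρ = -1, MRS = (1/2)·(d/g)^2.
Setting (1/2)·(11/g)^2 = 121/288 gives (11/g)^2 = 121/144, so 11/g = 11/12 and g = 12.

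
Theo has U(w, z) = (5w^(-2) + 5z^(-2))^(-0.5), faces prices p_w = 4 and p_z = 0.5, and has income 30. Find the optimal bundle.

For CES with ρ = -2, MRS = (z/w)^3.
Tangency: set MRS = p_w/p_z = 4/0.5 = 8.
So (z/w)^3 = 8; taking the cube root, z/w = 2, i.e. z = 2·w.
Substitute into the budget 4·w + 0.5·z = 30: 5·w = 30, so w* = 6 and z* = 2·6 = 12.

w* = 6, z* = 12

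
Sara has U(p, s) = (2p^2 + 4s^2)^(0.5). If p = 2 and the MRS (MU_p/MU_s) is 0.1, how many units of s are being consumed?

s = 10

For CES with ρ = 2, MRS = (2/4)·(s/p)^(-1).
Setting (2/4)·(s/2)^(-1) = 0.1 gives (s/2)^(-1) = 0.2, so s/2 = 5 and s = 10.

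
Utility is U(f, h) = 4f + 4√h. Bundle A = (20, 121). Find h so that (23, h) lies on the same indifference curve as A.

h = 64

U(20, 121) = 124.
Set U(23, h) = 124 and solve.
With f = 23: 4√h = 124 − 4·23 = 32, so √h = 8 and h = 64.
Check: U(23, 64) = 124.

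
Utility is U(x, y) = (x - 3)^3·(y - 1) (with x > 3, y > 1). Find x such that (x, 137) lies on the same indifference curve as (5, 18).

U(5, 18) = 136.
Set U(x, 137) = 136 and solve.
With y = 137: (137 − 1) = 136, so (x − 3)^3 = 136/136 = 1.
Taking the cube root (with x > 3): x − 3 = 1, so x = 4.
Check: U(4, 137) = 136.

x = 4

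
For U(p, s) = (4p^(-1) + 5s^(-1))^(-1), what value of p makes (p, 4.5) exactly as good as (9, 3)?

p = 4

U depends on (p, s) only through S = 4p^(-1) + 5s^(-1), so equal utility means equal S. At (9, 3): S = 19/9.
With s = 4.5: 5·4.5^(-1) = 10/9, so 4p^(-1) = 19/9 − 10/9 = 1, i.e. p^(-1) = 0.25.
Hence p = 1/0.25 = 4.
Check: U(4, 4.5) = 0.4737.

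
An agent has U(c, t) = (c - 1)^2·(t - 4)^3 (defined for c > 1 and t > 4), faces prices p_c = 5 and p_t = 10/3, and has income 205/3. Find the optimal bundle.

c* = 5, t* = 13

MU_c = 2·(c−1)·(t−4)^3, MU_t = 3·(c−1)^2·(t−4)^2.
MRS = (2/3)·(t−4)/(c−1).
Tangency: set MRS = p_c/p_t = 5/(10/3) = 1.5.
So (2/3)·(t − 4)/(c − 1) = 1.5, i.e. (t − 4) = 2.25·(c − 1).
Rewrite the budget in excess-of-subsistence terms: 5·(c − 1) + (10/3)·(t − 4) = 205/3 − 5·1 − (10/3)·4 = 50.
Substituting, 12.5·(c − 1) = 50, so c − 1 = 4 and c* = 5.
Then t − 4 = 2.25·4 = 9, so t* = 13.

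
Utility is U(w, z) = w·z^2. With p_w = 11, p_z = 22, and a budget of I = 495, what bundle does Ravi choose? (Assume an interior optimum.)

w* = 15, z* = 15

MU_w = z^2 and MU_z = 2·w·z.
MRS = MU_w/MU_z = (1/2)·z/w.
Tangency: set MRS = p_w/p_z = 11/22 = 0.5.
So (1/2)·z/w = 0.5, i.e. z = w.
Substitute into the budget 11·w + 22·z = 495: 33·w = 495, so w* = 15.
Then z* = 15.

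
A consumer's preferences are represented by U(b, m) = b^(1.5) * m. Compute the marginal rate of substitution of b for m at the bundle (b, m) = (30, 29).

MRS = 1.45

MU_b = 1.5·√b·m and MU_m = b^(1.5).
MRS = MU_b/MU_m = (1.5)·m/b.
At (30, 29): MRS = 1.45.
That is, one extra unit of b is worth 1.45 units of m at the margin.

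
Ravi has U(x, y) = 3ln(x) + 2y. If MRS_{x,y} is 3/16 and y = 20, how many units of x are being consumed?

x = 8

MU_x = 3/x, MU_y = 2.
MRS = 3/x ÷ 2.
MRS depends only on x: 1.5/x = 3/16 ⇒ x = 1.5/(3/16) = 8.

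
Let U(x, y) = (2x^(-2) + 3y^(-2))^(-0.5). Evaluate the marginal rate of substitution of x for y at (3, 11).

MRS = 2662/81

For CES with ρ = -2, MRS = (2/3)·(y/x)^3.
At (3, 11): MRS = 2662/81.
The indifference curve has slope −2662/81 at this bundle.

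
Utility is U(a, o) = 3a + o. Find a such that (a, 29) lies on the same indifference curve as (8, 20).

U(8, 20) = 44.
Set U(a, 29) = 44 and solve.
3a + 29 = 44 ⇒ 3a = 15 ⇒ a = 5.
Check: U(5, 29) = 44.

a = 5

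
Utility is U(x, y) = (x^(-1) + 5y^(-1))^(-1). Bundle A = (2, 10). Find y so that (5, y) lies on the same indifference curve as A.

U depends on (x, y) only through S = x^(-1) + 5y^(-1), so equal utility means equal S. At (2, 10): S = 1.
With x = 5: 5^(-1) = 0.2, so 5y^(-1) = 1 − 0.2 = 0.8, i.e. y^(-1) = 4/25.
Hence y = 1/(4/25) = 6.25.
Check: U(5, 6.25) = 1.

y = 6.25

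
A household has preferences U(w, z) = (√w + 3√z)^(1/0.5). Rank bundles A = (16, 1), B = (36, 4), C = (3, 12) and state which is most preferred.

Bundle C

Evaluate utility at each bundle:
U(A) = 49.000.
U(B) = 144.000.
U(C) = 147.000.
Highest utility is C, so C ≻ B ≻ A.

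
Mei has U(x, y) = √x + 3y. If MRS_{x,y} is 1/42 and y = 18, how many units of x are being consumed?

MU_x = 1/(2√x), MU_y = 3.
MRS = 1/(2√x) ÷ 3.
MRS depends only on x: (1/6)/√x = 1/42 ⇒ √x = (1/6)/(1/42) = 7 ⇒ x = 49.

x = 49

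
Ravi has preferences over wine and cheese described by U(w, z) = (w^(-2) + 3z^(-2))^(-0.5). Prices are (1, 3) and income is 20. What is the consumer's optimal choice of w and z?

For CES with ρ = -2, MRS = (1/3)·(z/w)^3.
Tangency: set MRS = p_w/p_z = 1/3.
So (z/w)^3 = 1; taking the cube root, z/w = 1, i.e. z = w.
Substitute into the budget 1·w + 3·z = 20: 4·w = 20, so w* = 5 and z* = 5.

w* = 5, z* = 5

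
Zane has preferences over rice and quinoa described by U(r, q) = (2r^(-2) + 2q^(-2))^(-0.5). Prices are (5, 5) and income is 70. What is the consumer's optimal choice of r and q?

For CES with ρ = -2, MRS = (q/r)^3.
Tangency: set MRS = p_r/p_q = 5/5 = 1.
So (q/r)^3 = 1; taking the cube root, q/r = 1, i.e. q = r.
Substitute into the budget 5·r + 5·q = 70: 10·r = 70, so r* = 7 and q* = 7.

r* = 7, q* = 7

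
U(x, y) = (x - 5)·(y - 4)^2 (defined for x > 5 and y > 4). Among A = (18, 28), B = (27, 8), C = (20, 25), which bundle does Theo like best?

Evaluate utility at each bundle:
U(A) = 7488.
U(B) = 352.
U(C) = 6615.
Highest utility is A, so A ≻ C ≻ B.

Bundle A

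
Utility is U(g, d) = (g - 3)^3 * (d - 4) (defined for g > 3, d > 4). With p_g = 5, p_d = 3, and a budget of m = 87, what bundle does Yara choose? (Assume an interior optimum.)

MU_g = 3·(g−3)^2·(d−4), MU_d = (g−3)^3.
MRS = (3/1)·(d−4)/(g−3).
Tangency: set MRS = p_g/p_d = 5/3.
So (3/1)·(d − 4)/(g − 3) = 5/3, i.e. (d − 4) = (5/9)·(g − 3).
Rewrite the budget in excess-of-subsistence terms: 5·(g − 3) + 3·(d − 4) = 87 − 5·3 − 3·4 = 60.
Substituting, (20/3)·(g − 3) = 60, so g − 3 = 9 and g* = 12.
Then d − 4 = (5/9)·9 = 5, so d* = 9.

g* = 12, d* = 9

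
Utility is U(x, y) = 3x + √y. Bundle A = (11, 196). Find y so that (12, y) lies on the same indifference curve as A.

U(11, 196) = 47.
Set U(12, y) = 47 and solve.
With x = 12: √y = 47 − 3·12 = 11, so √y = 11 and y = 121.
Check: U(12, 121) = 47.

y = 121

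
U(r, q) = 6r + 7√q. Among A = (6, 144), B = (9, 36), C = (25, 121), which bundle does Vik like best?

Evaluate utility at each bundle:
U(A) = 120.000.
U(B) = 96.000.
U(C) = 227.000.
Highest utility is C, so C ≻ A ≻ B.

Bundle C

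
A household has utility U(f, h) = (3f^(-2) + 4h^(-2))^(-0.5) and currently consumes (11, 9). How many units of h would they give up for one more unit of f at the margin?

For CES with ρ = -2, MRS = (3/4)·(h/f)^3.
At (11, 9): MRS = 2187/5324.
So at (11, 9) the consumer would give up 2187/5324 units of h for one more unit of f.

MRS = 2187/5324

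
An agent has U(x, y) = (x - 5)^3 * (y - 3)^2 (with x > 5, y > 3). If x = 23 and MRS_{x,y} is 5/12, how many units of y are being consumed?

y = 8

MU_x = 3·(x−5)^2·(y−3)^2, MU_y = 2·(x−5)^3·(y−3).
MRS = (3/2)·(y−3)/(x−5).
Substitute x = 23: MRS = (y − 3)/12. Setting this equal to 5/12 gives y − 3 = (5/12)·12 = 5, so y = 8.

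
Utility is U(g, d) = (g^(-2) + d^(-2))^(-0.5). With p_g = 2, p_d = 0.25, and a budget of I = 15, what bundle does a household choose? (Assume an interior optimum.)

For CES with ρ = -2, MRS = (d/g)^3.
Tangency: set MRS = p_g/p_d = 2/0.25 = 8.
So (d/g)^3 = 8; taking the cube root, d/g = 2, i.e. d = 2·g.
Substitute into the budget 2·g + 0.25·d = 15: 2.5·g = 15, so g* = 6 and d* = 2·6 = 12.

g* = 6, d* = 12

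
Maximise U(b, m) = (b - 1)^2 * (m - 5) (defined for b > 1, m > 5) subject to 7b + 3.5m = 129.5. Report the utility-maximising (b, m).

MU_b = 2·(b−1)·(m−5), MU_m = (b−1)^2.
MRS = (2/1)·(m−5)/(b−1).
Tangency: set MRS = p_b/p_m = 7/3.5 = 2.
So (2/1)·(m − 5)/(b − 1) = 2, i.e. (m − 5) = (b − 1).
Rewrite the budget in excess-of-subsistence terms: 7·(b − 1) + 3.5·(m − 5) = 129.5 − 7·1 − 3.5·5 = 105.
Substituting, 10.5·(b − 1) = 105, so b − 1 = 10 and b* = 11.
Then m − 5 = 10, so m* = 15.

b* = 11, m* = 15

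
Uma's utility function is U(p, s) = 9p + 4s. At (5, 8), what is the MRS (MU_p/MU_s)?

MRS = 2.25

MU_p = 9, MU_s = 4, so MRS = 9/4 = 2.25 at every bundle.
At (5, 8): MRS = 2.25.
The indifference curve has slope −2.25 at this bundle.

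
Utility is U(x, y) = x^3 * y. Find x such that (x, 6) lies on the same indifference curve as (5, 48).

U(5, 48) = 6000.
Set U(x, 6) = 6000 and solve.
With y = 6: x^3 = 6000/6 = 1000; taking the cube root, x = 10.
Check: U(10, 6) = 6000.

x = 10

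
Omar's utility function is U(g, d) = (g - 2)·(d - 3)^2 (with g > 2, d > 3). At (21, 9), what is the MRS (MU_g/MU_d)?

MRS = 3/19

MU_g = (d−3)^2, MU_d = 2·(g−2)·(d−3).
MRS = (1/2)·(d−3)/(g−2).
At (21, 9): MRS = 3/19.
So at (21, 9) the consumer would give up 3/19 units of d for one more unit of g.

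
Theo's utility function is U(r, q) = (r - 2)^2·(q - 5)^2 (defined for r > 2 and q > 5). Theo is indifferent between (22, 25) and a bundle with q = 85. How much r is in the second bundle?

r = 7

U(22, 25) = 160000.
Set U(r, 85) = 160000 and solve.
With q = 85: (85 − 5)^2 = 6400, so (r − 2)^2 = 160000/6400 = 25.
Taking the square root (with r > 2): r − 2 = 5, so r = 7.
Check: U(7, 85) = 160000.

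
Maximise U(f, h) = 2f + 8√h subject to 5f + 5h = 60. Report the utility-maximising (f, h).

MU_f = 2, MU_h = 8/(2√h).
MRS = 2 ÷ (8/(2√h)).
Tangency: set MRS = p_f/p_h = 5/5 = 1.
MRS depends only on h: 0.5·√h = 1 ⇒ √h = 1/0.5 = 2 ⇒ h* = 4.
From the budget, 5·f = 60 − 5·4 = 40, so f* = 8.

f* = 8, h* = 4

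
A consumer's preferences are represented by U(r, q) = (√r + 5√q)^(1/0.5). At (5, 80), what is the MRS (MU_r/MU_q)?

For CES with ρ = 0.5, MRS = (1/5)·√(q/r).
At (5, 80): MRS = 0.8.
The indifference curve has slope −0.8 at this bundle.

MRS = 0.8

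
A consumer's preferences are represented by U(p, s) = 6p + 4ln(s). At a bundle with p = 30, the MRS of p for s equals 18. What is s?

MU_p = 6, MU_s = 4/s.
MRS = 6 ÷ (4/s).
MRS depends only on s: 1.5·s = 18 ⇒ s = 18/1.5 = 12.

s = 12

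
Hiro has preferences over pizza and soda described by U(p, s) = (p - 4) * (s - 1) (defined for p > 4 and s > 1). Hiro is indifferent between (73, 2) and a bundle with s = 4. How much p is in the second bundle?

U(73, 2) = 69.
Set U(p, 4) = 69 and solve.
With s = 4: (4 − 1) = 3, so (p − 4) = 69/3 = 23.
So p = 4 + 23 = 27.
Check: U(27, 4) = 69.

p = 27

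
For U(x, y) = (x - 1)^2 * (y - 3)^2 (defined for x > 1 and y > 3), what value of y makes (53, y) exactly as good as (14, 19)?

y = 7

U(14, 19) = 43264.
Set U(53, y) = 43264 and solve.
With x = 53: (53 − 1)^2 = 2704, so (y − 3)^2 = 43264/2704 = 16.
Taking the square root (with y > 3): y − 3 = 4, so y = 7.
Check: U(53, 7) = 43264.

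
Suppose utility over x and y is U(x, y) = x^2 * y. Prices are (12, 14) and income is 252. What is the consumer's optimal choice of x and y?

MU_x = 2·x·y and MU_y = x^2.
MRS = MU_x/MU_y = (2/1)·y/x.
Tangency: set MRS = p_x/p_y = 12/14 = 6/7.
So (2/1)·y/x = 6/7, i.e. y = (3/7)·x.
Substitute into the budget 12·x + 14·y = 252: 18·x = 252, so x* = 14.
Then y* = (3/7)·14 = 6.

x* = 14, y* = 6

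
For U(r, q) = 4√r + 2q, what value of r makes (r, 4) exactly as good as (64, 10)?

r = 121

U(64, 10) = 52.
Set U(r, 4) = 52 and solve.
With q = 4: 4√r = 52 − 2·4 = 44, so √r = 11 and r = 121.
Check: U(121, 4) = 52.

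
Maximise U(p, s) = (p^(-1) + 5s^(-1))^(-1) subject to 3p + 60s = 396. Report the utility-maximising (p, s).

For CES with ρ = -1, MRS = (1/5)·(s/p)^2.
Tangency: set MRS = p_p/p_s = 3/60 = 0.05.
So (s/p)^2 = 0.25; taking the square root, s/p = 0.5, i.e. s = 0.5·p.
Substitute into the budget 3·p + 60·s = 396: 33·p = 396, so p* = 12 and s* = 0.5·12 = 6.

p* = 12, s* = 6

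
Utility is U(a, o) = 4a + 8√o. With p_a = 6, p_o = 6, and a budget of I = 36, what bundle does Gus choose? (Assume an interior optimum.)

MU_a = 4, MU_o = 8/(2√o).
MRS = 4 ÷ (8/(2√o)).
Tangency: set MRS = p_a/p_o = 6/6 = 1.
MRS depends only on o: √o = 1 ⇒ √o = 1 ⇒ o* = 1.
From the budget, 6·a = 36 − 6·1 = 30, so a* = 5.

a* = 5, o* = 1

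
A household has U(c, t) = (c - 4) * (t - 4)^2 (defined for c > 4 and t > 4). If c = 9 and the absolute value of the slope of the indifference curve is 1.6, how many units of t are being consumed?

t = 20

MU_c = (t−4)^2, MU_t = 2·(c−4)·(t−4).
MRS = (1/2)·(t−4)/(c−4).
Substitute c = 9: MRS = (t − 4)/10. Setting this equal to 1.6 gives t − 4 = 1.6·10 = 16, so t = 20.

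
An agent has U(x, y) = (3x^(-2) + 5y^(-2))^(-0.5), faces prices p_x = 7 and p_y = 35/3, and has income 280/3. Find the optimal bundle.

For CES with ρ = -2, MRS = (3/5)·(y/x)^3.
Tangency: set MRS = p_x/p_y = 7/(35/3) = 0.6.
So (y/x)^3 = 1; taking the cube root, y/x = 1, i.e. y = x.
Substitute into the budget 7·x + (35/3)·y = 280/3: (56/3)·x = 280/3, so x* = 5 and y* = 5.

x* = 5, y* = 5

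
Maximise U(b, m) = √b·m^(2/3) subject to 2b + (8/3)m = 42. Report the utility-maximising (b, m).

MU_b = 0.5·b^(-0.5)·m^(2/3) and MU_m = 2/3·√b·m^(-1/3).
MRS = MU_b/MU_m = (0.75)·m/b.
Tangency: set MRS = p_b/p_m = 2/(8/3) = 0.75.
So (0.75)·m/b = 0.75, i.e. m = b.
Substitute into the budget 2·b + (8/3)·m = 42: (14/3)·b = 42, so b* = 9.
Then m* = 9.

b* = 9, m* = 9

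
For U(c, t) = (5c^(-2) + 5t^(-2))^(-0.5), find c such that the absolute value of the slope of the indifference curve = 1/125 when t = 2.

c = 10

For CES with ρ = -2, MRS = (t/c)^3.
Setting (2/c)^3 = 1/125 gives 2/c = 0.2 and c = 10.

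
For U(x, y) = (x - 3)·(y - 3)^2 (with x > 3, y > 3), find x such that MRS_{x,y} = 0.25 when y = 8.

MU_x = (y−3)^2, MU_y = 2·(x−3)·(y−3).
MRS = (1/2)·(y−3)/(x−3).
Substitute y = 8: MRS = 2.5/(x − 3). Setting this equal to 0.25 gives x − 3 = 2.5/0.25 = 10, so x = 13.

x = 13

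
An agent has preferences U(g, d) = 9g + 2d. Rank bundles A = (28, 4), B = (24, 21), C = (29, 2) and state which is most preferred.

Evaluate utility at each bundle:
U(A) = 260.
U(B) = 258.
U(C) = 265.
Highest utility is C, so C ≻ A ≻ B.

Bundle C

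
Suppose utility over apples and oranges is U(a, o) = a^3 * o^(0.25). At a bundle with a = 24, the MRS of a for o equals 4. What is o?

MU_a = 3·a^2·o^(0.25) and MU_o = 0.25·a^3·o^(-0.75).
MRS = MU_a/MU_o = (12)·o/a.
Substitute a = 24: MRS = o/2. Setting o/2 = 4 gives o = 4·2 = 8.

o = 8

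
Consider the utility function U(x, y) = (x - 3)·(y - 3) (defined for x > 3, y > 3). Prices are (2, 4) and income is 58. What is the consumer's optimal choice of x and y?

x* = 13, y* = 8

MU_x = (y−3), MU_y = (x−3).
MRS = (y−3)/(x−3).
Tangency: set MRS = p_x/p_y = 2/4 = 0.5.
So (y − 3)/(x − 3) = 0.5, i.e. (y − 3) = 0.5·(x − 3).
Rewrite the budget in excess-of-subsistence terms: 2·(x − 3) + 4·(y − 3) = 58 − 2·3 − 4·3 = 40.
Substituting, 4·(x − 3) = 40, so x − 3 = 10 and x* = 13.
Then y − 3 = 0.5·10 = 5, so y* = 8.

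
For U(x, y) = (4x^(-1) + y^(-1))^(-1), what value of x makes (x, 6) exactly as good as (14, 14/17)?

x = 3

U depends on (x, y) only through S = 4x^(-1) + y^(-1), so equal utility means equal S. At (14, 14/17): S = 1.5.
With y = 6: 6^(-1) = 1/6, so 4x^(-1) = 1.5 − 1/6 = 4/3, i.e. x^(-1) = 1/3.
Hence x = 1/(1/3) = 3.
Check: U(3, 6) = 0.6667.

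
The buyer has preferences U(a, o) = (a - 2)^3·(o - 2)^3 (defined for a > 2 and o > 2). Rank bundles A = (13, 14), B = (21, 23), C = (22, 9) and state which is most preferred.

Bundle B

Evaluate utility at each bundle:
U(A) = 2299968.
U(B) = 63521199.
U(C) = 2744000.
Highest utility is B, so B ≻ C ≻ A.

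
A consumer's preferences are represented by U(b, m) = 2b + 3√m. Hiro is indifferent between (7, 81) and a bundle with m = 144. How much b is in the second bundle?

U(7, 81) = 41.
Set U(b, 144) = 41 and solve.
With m = 144: √144 = 12, so 2b = 41 − 3·12 = 5 and b = 2.5.
Check: U(2.5, 144) = 41.

b = 2.5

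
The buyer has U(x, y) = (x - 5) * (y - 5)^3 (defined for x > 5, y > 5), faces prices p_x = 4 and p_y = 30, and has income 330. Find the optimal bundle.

x* = 15, y* = 9

MU_x = (y−5)^3, MU_y = 3·(x−5)·(y−5)^2.
MRS = (1/3)·(y−5)/(x−5).
Tangency: set MRS = p_x/p_y = 4/30 = 2/15.
So (1/3)·(y − 5)/(x − 5) = 2/15, i.e. (y − 5) = 0.4·(x − 5).
Rewrite the budget in excess-of-subsistence terms: 4·(x − 5) + 30·(y − 5) = 330 − 4·5 − 30·5 = 160.
Substituting, 16·(x − 5) = 160, so x − 5 = 10 and x* = 15.
Then y − 5 = 0.4·10 = 4, so y* = 9.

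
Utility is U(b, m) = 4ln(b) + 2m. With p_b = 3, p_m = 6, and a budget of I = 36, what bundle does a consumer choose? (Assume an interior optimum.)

MU_b = 4/b, MU_m = 2.
MRS = 4/b ÷ 2.
Tangency: set MRS = p_b/p_m = 3/6 = 0.5.
MRS depends only on b: 2/b = 0.5 ⇒ b* = 2/0.5 = 4.
From the budget, 6·m = 36 − 3·4 = 24, so m* = 4.

b* = 4, m* = 4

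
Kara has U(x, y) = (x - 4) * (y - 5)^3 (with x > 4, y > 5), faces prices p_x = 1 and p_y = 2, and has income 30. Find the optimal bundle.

x* = 8, y* = 11

MU_x = (y−5)^3, MU_y = 3·(x−4)·(y−5)^2.
MRS = (1/3)·(y−5)/(x−4).
Tangency: set MRS = p_x/p_y = 1/2 = 0.5.
So (1/3)·(y − 5)/(x − 4) = 0.5, i.e. (y − 5) = 1.5·(x − 4).
Rewrite the budget in excess-of-subsistence terms: 1·(x − 4) + 2·(y − 5) = 30 − 1·4 − 2·5 = 16.
Substituting, 4·(x − 4) = 16, so x − 4 = 4 and x* = 8.
Then y − 5 = 1.5·4 = 6, so y* = 11.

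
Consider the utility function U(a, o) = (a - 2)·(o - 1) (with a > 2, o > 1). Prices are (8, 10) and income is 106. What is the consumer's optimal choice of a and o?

MU_a = (o−1), MU_o = (a−2).
MRS = (o−1)/(a−2).
Tangency: set MRS = p_a/p_o = 8/10 = 0.8.
So (o − 1)/(a − 2) = 0.8, i.e. (o − 1) = 0.8·(a − 2).
Rewrite the budget in excess-of-subsistence terms: 8·(a − 2) + 10·(o − 1) = 106 − 8·2 − 10·1 = 80.
Substituting, 16·(a − 2) = 80, so a − 2 = 5 and a* = 7.
Then o − 1 = 0.8·5 = 4, so o* = 5.

a* = 7, o* = 5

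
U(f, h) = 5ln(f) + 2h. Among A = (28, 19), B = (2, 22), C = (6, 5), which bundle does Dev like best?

Evaluate utility at each bundle:
U(A) = 54.661.
U(B) = 47.466.
U(C) = 18.959.
Highest utility is A, so A ≻ B ≻ C.

Bundle A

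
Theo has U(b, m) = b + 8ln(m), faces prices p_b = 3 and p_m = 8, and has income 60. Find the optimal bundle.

b* = 12, m* = 3

MU_b = 1, MU_m = 8/m.
MRS = 1 ÷ (8/m).
Tangency: set MRS = p_b/p_m = 3/8 = 0.375.
MRS depends only on m: 0.125·m = 0.375 ⇒ m* = 0.375/0.125 = 3.
From the budget, 3·b = 60 − 8·3 = 36, so b* = 12.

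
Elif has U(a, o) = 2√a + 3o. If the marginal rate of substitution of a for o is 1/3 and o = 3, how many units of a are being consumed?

MU_a = 2/(2√a), MU_o = 3.
MRS = 2/(2√a) ÷ 3.
MRS depends only on a: (1/3)/√a = 1/3 ⇒ √a = (1/3)/(1/3) = 1 ⇒ a = 1.

a = 1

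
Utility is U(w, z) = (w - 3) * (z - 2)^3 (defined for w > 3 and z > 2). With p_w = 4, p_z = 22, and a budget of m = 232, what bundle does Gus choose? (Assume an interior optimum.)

MU_w = (z−2)^3, MU_z = 3·(w−3)·(z−2)^2.
MRS = (1/3)·(z−2)/(w−3).
Tangency: set MRS = p_w/p_z = 4/22 = 2/11.
So (1/3)·(z − 2)/(w − 3) = 2/11, i.e. (z − 2) = (6/11)·(w − 3).
Rewrite the budget in excess-of-subsistence terms: 4·(w − 3) + 22·(z − 2) = 232 − 4·3 − 22·2 = 176.
Substituting, 16·(w − 3) = 176, so w − 3 = 11 and w* = 14.
Then z − 2 = (6/11)·11 = 6, so z* = 8.

w* = 14, z* = 8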